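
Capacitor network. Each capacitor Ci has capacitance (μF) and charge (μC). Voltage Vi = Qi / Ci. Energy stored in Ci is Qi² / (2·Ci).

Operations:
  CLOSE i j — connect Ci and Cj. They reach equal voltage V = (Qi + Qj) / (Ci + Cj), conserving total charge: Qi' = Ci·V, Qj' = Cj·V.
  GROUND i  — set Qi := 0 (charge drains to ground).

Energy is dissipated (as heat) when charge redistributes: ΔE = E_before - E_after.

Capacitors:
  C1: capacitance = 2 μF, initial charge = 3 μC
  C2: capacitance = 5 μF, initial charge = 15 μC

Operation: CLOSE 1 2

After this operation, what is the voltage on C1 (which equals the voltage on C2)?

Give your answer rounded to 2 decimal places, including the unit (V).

Initial: C1(2μF, Q=3μC, V=1.50V), C2(5μF, Q=15μC, V=3.00V)
Op 1: CLOSE 1-2: Q_total=18.00, C_total=7.00, V=2.57; Q1=5.14, Q2=12.86; dissipated=1.607

Answer: 2.57 V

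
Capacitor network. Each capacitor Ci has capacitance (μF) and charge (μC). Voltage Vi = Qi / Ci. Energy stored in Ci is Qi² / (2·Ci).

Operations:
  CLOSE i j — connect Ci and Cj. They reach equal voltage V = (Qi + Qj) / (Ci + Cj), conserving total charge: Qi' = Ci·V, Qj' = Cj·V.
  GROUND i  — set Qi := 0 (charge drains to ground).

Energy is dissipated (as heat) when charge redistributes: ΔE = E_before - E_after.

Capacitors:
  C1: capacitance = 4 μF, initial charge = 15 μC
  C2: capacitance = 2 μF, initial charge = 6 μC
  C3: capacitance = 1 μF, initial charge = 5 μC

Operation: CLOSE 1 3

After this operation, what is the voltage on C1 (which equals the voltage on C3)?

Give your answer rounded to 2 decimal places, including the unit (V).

Initial: C1(4μF, Q=15μC, V=3.75V), C2(2μF, Q=6μC, V=3.00V), C3(1μF, Q=5μC, V=5.00V)
Op 1: CLOSE 1-3: Q_total=20.00, C_total=5.00, V=4.00; Q1=16.00, Q3=4.00; dissipated=0.625

Answer: 4.00 V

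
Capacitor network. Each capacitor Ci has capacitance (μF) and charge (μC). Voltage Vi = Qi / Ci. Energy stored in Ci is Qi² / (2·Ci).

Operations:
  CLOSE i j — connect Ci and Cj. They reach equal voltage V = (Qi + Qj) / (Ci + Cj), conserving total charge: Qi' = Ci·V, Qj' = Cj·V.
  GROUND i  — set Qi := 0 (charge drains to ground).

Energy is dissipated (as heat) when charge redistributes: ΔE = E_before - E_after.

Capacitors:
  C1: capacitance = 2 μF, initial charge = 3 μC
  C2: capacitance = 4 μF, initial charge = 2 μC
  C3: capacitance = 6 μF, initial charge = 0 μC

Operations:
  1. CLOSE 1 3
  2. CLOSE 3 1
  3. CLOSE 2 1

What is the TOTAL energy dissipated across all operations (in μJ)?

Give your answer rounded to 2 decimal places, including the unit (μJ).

Answer: 1.70 μJ

Derivation:
Initial: C1(2μF, Q=3μC, V=1.50V), C2(4μF, Q=2μC, V=0.50V), C3(6μF, Q=0μC, V=0.00V)
Op 1: CLOSE 1-3: Q_total=3.00, C_total=8.00, V=0.38; Q1=0.75, Q3=2.25; dissipated=1.688
Op 2: CLOSE 3-1: Q_total=3.00, C_total=8.00, V=0.38; Q3=2.25, Q1=0.75; dissipated=0.000
Op 3: CLOSE 2-1: Q_total=2.75, C_total=6.00, V=0.46; Q2=1.83, Q1=0.92; dissipated=0.010
Total dissipated: 1.698 μJ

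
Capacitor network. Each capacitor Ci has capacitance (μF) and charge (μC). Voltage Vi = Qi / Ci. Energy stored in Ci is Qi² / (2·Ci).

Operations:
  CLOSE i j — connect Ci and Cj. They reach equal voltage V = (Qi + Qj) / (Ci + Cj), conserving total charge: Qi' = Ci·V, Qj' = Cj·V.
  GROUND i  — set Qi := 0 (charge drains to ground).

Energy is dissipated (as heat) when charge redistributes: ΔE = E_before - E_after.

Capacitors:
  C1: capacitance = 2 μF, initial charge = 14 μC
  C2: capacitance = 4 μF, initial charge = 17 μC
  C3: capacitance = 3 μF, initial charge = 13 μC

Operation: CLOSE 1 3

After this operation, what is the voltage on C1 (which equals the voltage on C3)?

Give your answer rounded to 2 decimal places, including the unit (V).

Initial: C1(2μF, Q=14μC, V=7.00V), C2(4μF, Q=17μC, V=4.25V), C3(3μF, Q=13μC, V=4.33V)
Op 1: CLOSE 1-3: Q_total=27.00, C_total=5.00, V=5.40; Q1=10.80, Q3=16.20; dissipated=4.267

Answer: 5.40 V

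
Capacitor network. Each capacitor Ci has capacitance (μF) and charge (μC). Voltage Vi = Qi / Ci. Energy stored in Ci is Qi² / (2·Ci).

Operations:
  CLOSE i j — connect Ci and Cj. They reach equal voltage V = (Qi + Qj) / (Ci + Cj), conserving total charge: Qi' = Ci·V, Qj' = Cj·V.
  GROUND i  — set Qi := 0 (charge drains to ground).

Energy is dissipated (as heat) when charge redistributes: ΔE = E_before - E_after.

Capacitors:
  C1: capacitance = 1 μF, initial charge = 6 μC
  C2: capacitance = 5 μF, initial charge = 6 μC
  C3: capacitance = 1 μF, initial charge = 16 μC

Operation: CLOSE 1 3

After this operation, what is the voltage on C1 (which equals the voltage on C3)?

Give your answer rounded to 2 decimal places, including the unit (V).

Answer: 11.00 V

Derivation:
Initial: C1(1μF, Q=6μC, V=6.00V), C2(5μF, Q=6μC, V=1.20V), C3(1μF, Q=16μC, V=16.00V)
Op 1: CLOSE 1-3: Q_total=22.00, C_total=2.00, V=11.00; Q1=11.00, Q3=11.00; dissipated=25.000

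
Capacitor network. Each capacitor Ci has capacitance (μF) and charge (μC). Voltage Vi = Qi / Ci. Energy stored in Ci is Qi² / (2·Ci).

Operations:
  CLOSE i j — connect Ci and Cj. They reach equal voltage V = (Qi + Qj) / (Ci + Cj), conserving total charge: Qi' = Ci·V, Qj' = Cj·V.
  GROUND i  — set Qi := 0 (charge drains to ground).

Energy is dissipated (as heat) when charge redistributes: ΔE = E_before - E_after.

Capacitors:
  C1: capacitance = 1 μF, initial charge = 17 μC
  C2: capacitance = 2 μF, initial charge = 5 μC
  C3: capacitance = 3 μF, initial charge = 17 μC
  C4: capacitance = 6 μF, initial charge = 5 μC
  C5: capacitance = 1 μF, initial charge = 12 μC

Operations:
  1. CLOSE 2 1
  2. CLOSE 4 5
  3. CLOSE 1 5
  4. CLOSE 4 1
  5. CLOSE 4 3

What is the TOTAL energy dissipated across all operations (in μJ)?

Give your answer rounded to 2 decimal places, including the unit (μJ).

Initial: C1(1μF, Q=17μC, V=17.00V), C2(2μF, Q=5μC, V=2.50V), C3(3μF, Q=17μC, V=5.67V), C4(6μF, Q=5μC, V=0.83V), C5(1μF, Q=12μC, V=12.00V)
Op 1: CLOSE 2-1: Q_total=22.00, C_total=3.00, V=7.33; Q2=14.67, Q1=7.33; dissipated=70.083
Op 2: CLOSE 4-5: Q_total=17.00, C_total=7.00, V=2.43; Q4=14.57, Q5=2.43; dissipated=53.440
Op 3: CLOSE 1-5: Q_total=9.76, C_total=2.00, V=4.88; Q1=4.88, Q5=4.88; dissipated=6.014
Op 4: CLOSE 4-1: Q_total=19.45, C_total=7.00, V=2.78; Q4=16.67, Q1=2.78; dissipated=2.578
Op 5: CLOSE 4-3: Q_total=33.67, C_total=9.00, V=3.74; Q4=22.45, Q3=11.22; dissipated=8.339
Total dissipated: 140.455 μJ

Answer: 140.45 μJ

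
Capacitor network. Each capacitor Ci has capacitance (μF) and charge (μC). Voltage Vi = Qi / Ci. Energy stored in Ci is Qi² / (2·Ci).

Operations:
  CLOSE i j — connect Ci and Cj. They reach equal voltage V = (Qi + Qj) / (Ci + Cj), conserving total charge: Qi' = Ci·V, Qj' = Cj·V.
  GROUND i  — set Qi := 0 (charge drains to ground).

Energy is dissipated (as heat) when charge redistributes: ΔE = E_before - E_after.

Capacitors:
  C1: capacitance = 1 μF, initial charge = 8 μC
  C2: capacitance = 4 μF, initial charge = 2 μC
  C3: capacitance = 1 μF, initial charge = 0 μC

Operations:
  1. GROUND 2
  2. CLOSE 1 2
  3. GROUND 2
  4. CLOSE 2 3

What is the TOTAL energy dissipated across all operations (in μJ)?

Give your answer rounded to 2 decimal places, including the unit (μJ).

Initial: C1(1μF, Q=8μC, V=8.00V), C2(4μF, Q=2μC, V=0.50V), C3(1μF, Q=0μC, V=0.00V)
Op 1: GROUND 2: Q2=0; energy lost=0.500
Op 2: CLOSE 1-2: Q_total=8.00, C_total=5.00, V=1.60; Q1=1.60, Q2=6.40; dissipated=25.600
Op 3: GROUND 2: Q2=0; energy lost=5.120
Op 4: CLOSE 2-3: Q_total=0.00, C_total=5.00, V=0.00; Q2=0.00, Q3=0.00; dissipated=0.000
Total dissipated: 31.220 μJ

Answer: 31.22 μJ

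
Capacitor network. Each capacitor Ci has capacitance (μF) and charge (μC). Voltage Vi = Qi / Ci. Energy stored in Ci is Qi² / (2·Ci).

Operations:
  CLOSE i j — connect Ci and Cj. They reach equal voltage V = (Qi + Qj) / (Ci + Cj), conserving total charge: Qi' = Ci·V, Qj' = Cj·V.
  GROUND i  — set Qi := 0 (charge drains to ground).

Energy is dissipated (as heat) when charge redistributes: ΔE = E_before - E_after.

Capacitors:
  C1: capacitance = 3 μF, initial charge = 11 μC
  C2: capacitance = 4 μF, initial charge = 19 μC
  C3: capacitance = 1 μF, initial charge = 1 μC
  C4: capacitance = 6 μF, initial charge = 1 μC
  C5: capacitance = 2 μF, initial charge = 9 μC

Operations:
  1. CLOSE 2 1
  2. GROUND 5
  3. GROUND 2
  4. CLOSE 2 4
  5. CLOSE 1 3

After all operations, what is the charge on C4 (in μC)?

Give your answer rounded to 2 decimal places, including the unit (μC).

Initial: C1(3μF, Q=11μC, V=3.67V), C2(4μF, Q=19μC, V=4.75V), C3(1μF, Q=1μC, V=1.00V), C4(6μF, Q=1μC, V=0.17V), C5(2μF, Q=9μC, V=4.50V)
Op 1: CLOSE 2-1: Q_total=30.00, C_total=7.00, V=4.29; Q2=17.14, Q1=12.86; dissipated=1.006
Op 2: GROUND 5: Q5=0; energy lost=20.250
Op 3: GROUND 2: Q2=0; energy lost=36.735
Op 4: CLOSE 2-4: Q_total=1.00, C_total=10.00, V=0.10; Q2=0.40, Q4=0.60; dissipated=0.033
Op 5: CLOSE 1-3: Q_total=13.86, C_total=4.00, V=3.46; Q1=10.39, Q3=3.46; dissipated=4.048
Final charges: Q1=10.39, Q2=0.40, Q3=3.46, Q4=0.60, Q5=0.00

Answer: 0.60 μC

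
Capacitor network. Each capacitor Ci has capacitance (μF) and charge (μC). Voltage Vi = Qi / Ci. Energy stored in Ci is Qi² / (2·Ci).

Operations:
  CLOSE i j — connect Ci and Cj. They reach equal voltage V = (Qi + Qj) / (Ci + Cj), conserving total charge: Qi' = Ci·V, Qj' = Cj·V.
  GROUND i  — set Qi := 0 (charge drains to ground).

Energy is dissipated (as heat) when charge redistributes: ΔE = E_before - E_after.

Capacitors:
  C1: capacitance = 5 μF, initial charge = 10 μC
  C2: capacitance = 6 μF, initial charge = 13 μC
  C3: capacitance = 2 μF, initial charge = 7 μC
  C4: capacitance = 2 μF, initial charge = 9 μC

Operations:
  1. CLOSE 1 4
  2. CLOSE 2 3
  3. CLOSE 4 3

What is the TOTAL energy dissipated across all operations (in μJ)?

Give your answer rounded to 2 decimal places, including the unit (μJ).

Initial: C1(5μF, Q=10μC, V=2.00V), C2(6μF, Q=13μC, V=2.17V), C3(2μF, Q=7μC, V=3.50V), C4(2μF, Q=9μC, V=4.50V)
Op 1: CLOSE 1-4: Q_total=19.00, C_total=7.00, V=2.71; Q1=13.57, Q4=5.43; dissipated=4.464
Op 2: CLOSE 2-3: Q_total=20.00, C_total=8.00, V=2.50; Q2=15.00, Q3=5.00; dissipated=1.333
Op 3: CLOSE 4-3: Q_total=10.43, C_total=4.00, V=2.61; Q4=5.21, Q3=5.21; dissipated=0.023
Total dissipated: 5.821 μJ

Answer: 5.82 μJ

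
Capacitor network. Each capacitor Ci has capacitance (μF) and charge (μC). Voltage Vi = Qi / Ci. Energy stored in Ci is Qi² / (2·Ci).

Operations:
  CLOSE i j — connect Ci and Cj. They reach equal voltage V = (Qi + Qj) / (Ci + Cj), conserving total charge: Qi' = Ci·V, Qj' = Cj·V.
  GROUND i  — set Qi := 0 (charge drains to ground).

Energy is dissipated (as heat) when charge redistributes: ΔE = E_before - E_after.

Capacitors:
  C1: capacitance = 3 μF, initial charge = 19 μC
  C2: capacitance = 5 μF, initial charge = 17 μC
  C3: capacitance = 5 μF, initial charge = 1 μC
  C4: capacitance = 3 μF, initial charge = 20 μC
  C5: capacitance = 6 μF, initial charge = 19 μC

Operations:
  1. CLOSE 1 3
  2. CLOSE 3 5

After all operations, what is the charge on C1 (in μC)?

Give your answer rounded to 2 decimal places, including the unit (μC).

Initial: C1(3μF, Q=19μC, V=6.33V), C2(5μF, Q=17μC, V=3.40V), C3(5μF, Q=1μC, V=0.20V), C4(3μF, Q=20μC, V=6.67V), C5(6μF, Q=19μC, V=3.17V)
Op 1: CLOSE 1-3: Q_total=20.00, C_total=8.00, V=2.50; Q1=7.50, Q3=12.50; dissipated=35.267
Op 2: CLOSE 3-5: Q_total=31.50, C_total=11.00, V=2.86; Q3=14.32, Q5=17.18; dissipated=0.606
Final charges: Q1=7.50, Q2=17.00, Q3=14.32, Q4=20.00, Q5=17.18

Answer: 7.50 μC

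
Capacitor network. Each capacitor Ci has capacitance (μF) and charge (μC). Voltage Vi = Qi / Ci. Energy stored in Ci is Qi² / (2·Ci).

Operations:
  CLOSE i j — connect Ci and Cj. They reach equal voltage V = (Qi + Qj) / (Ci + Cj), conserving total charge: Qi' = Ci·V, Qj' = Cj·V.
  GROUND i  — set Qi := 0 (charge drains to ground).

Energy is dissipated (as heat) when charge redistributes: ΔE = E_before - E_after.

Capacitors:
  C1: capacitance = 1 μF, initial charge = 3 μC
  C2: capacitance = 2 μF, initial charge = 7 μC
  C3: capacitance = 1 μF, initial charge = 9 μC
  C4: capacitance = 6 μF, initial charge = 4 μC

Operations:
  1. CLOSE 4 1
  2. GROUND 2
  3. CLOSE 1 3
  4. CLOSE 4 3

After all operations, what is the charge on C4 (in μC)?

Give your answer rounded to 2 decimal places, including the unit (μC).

Answer: 9.43 μC

Derivation:
Initial: C1(1μF, Q=3μC, V=3.00V), C2(2μF, Q=7μC, V=3.50V), C3(1μF, Q=9μC, V=9.00V), C4(6μF, Q=4μC, V=0.67V)
Op 1: CLOSE 4-1: Q_total=7.00, C_total=7.00, V=1.00; Q4=6.00, Q1=1.00; dissipated=2.333
Op 2: GROUND 2: Q2=0; energy lost=12.250
Op 3: CLOSE 1-3: Q_total=10.00, C_total=2.00, V=5.00; Q1=5.00, Q3=5.00; dissipated=16.000
Op 4: CLOSE 4-3: Q_total=11.00, C_total=7.00, V=1.57; Q4=9.43, Q3=1.57; dissipated=6.857
Final charges: Q1=5.00, Q2=0.00, Q3=1.57, Q4=9.43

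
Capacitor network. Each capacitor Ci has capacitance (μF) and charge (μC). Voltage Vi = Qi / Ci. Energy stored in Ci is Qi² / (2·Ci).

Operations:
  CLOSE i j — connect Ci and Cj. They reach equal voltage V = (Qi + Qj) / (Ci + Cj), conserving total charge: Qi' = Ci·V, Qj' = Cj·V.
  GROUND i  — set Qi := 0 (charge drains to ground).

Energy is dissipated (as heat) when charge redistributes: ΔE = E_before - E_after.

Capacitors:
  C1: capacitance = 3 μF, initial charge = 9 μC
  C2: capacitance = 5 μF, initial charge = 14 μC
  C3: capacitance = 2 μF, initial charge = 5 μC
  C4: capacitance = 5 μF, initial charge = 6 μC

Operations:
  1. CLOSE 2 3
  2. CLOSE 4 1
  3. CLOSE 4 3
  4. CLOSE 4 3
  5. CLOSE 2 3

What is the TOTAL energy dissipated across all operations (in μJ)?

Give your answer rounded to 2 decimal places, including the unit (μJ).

Initial: C1(3μF, Q=9μC, V=3.00V), C2(5μF, Q=14μC, V=2.80V), C3(2μF, Q=5μC, V=2.50V), C4(5μF, Q=6μC, V=1.20V)
Op 1: CLOSE 2-3: Q_total=19.00, C_total=7.00, V=2.71; Q2=13.57, Q3=5.43; dissipated=0.064
Op 2: CLOSE 4-1: Q_total=15.00, C_total=8.00, V=1.88; Q4=9.38, Q1=5.62; dissipated=3.038
Op 3: CLOSE 4-3: Q_total=14.80, C_total=7.00, V=2.11; Q4=10.57, Q3=4.23; dissipated=0.503
Op 4: CLOSE 4-3: Q_total=14.80, C_total=7.00, V=2.11; Q4=10.57, Q3=4.23; dissipated=0.000
Op 5: CLOSE 2-3: Q_total=17.80, C_total=7.00, V=2.54; Q2=12.72, Q3=5.09; dissipated=0.257
Total dissipated: 3.862 μJ

Answer: 3.86 μJ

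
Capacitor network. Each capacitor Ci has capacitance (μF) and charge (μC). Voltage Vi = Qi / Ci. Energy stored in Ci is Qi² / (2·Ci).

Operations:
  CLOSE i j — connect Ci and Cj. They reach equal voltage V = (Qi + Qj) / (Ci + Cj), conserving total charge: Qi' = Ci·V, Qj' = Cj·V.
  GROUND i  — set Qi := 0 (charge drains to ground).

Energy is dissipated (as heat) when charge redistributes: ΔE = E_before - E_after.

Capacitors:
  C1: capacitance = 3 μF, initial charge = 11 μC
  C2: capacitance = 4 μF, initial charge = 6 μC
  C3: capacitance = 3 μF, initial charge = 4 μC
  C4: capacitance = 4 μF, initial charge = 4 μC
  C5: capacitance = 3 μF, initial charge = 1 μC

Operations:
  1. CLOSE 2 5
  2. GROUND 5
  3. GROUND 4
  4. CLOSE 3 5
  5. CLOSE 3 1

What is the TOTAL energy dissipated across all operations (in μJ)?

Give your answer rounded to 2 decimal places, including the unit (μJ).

Answer: 12.75 μJ

Derivation:
Initial: C1(3μF, Q=11μC, V=3.67V), C2(4μF, Q=6μC, V=1.50V), C3(3μF, Q=4μC, V=1.33V), C4(4μF, Q=4μC, V=1.00V), C5(3μF, Q=1μC, V=0.33V)
Op 1: CLOSE 2-5: Q_total=7.00, C_total=7.00, V=1.00; Q2=4.00, Q5=3.00; dissipated=1.167
Op 2: GROUND 5: Q5=0; energy lost=1.500
Op 3: GROUND 4: Q4=0; energy lost=2.000
Op 4: CLOSE 3-5: Q_total=4.00, C_total=6.00, V=0.67; Q3=2.00, Q5=2.00; dissipated=1.333
Op 5: CLOSE 3-1: Q_total=13.00, C_total=6.00, V=2.17; Q3=6.50, Q1=6.50; dissipated=6.750
Total dissipated: 12.750 μJ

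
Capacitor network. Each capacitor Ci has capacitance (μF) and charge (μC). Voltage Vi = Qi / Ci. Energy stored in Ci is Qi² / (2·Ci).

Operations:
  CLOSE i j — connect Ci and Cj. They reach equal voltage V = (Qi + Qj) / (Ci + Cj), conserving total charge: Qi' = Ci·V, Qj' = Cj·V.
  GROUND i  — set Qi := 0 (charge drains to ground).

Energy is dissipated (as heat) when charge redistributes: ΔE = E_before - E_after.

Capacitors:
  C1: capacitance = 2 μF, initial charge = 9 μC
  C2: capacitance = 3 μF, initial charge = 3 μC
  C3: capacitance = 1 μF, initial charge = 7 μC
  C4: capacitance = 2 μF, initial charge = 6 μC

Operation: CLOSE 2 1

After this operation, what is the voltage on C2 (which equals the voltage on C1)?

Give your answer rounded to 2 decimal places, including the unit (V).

Answer: 2.40 V

Derivation:
Initial: C1(2μF, Q=9μC, V=4.50V), C2(3μF, Q=3μC, V=1.00V), C3(1μF, Q=7μC, V=7.00V), C4(2μF, Q=6μC, V=3.00V)
Op 1: CLOSE 2-1: Q_total=12.00, C_total=5.00, V=2.40; Q2=7.20, Q1=4.80; dissipated=7.350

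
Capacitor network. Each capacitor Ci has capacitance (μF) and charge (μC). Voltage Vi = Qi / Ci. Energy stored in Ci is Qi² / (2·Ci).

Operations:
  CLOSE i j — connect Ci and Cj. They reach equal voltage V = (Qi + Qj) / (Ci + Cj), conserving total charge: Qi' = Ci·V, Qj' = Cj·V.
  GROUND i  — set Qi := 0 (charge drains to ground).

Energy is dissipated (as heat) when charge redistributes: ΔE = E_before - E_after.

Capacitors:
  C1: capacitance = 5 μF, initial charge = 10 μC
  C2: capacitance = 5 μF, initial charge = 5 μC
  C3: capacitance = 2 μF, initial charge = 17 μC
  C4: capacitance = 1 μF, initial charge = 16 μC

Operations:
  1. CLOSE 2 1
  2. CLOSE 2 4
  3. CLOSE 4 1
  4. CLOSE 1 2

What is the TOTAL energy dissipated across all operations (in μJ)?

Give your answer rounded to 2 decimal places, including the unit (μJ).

Initial: C1(5μF, Q=10μC, V=2.00V), C2(5μF, Q=5μC, V=1.00V), C3(2μF, Q=17μC, V=8.50V), C4(1μF, Q=16μC, V=16.00V)
Op 1: CLOSE 2-1: Q_total=15.00, C_total=10.00, V=1.50; Q2=7.50, Q1=7.50; dissipated=1.250
Op 2: CLOSE 2-4: Q_total=23.50, C_total=6.00, V=3.92; Q2=19.58, Q4=3.92; dissipated=87.604
Op 3: CLOSE 4-1: Q_total=11.42, C_total=6.00, V=1.90; Q4=1.90, Q1=9.51; dissipated=2.433
Op 4: CLOSE 1-2: Q_total=29.10, C_total=10.00, V=2.91; Q1=14.55, Q2=14.55; dissipated=5.070
Total dissipated: 96.357 μJ

Answer: 96.36 μJ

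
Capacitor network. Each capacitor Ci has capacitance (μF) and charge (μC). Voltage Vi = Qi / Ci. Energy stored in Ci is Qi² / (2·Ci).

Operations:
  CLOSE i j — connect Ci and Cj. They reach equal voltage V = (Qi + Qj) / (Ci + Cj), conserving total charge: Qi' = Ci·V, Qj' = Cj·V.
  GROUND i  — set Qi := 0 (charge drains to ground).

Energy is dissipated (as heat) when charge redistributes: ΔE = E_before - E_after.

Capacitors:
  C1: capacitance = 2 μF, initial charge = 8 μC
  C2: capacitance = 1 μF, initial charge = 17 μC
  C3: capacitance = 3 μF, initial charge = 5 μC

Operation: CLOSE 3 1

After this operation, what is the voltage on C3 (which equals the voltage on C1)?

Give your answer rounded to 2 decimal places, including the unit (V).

Initial: C1(2μF, Q=8μC, V=4.00V), C2(1μF, Q=17μC, V=17.00V), C3(3μF, Q=5μC, V=1.67V)
Op 1: CLOSE 3-1: Q_total=13.00, C_total=5.00, V=2.60; Q3=7.80, Q1=5.20; dissipated=3.267

Answer: 2.60 V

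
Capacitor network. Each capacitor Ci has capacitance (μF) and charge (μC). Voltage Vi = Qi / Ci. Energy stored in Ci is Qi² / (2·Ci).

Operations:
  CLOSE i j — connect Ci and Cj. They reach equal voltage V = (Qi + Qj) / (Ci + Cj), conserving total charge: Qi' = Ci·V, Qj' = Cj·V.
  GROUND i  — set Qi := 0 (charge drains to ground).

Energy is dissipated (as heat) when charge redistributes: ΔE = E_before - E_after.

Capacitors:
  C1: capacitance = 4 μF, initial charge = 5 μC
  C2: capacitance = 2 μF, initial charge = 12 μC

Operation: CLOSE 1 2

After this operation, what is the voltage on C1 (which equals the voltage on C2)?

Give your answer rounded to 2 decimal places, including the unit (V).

Initial: C1(4μF, Q=5μC, V=1.25V), C2(2μF, Q=12μC, V=6.00V)
Op 1: CLOSE 1-2: Q_total=17.00, C_total=6.00, V=2.83; Q1=11.33, Q2=5.67; dissipated=15.042

Answer: 2.83 V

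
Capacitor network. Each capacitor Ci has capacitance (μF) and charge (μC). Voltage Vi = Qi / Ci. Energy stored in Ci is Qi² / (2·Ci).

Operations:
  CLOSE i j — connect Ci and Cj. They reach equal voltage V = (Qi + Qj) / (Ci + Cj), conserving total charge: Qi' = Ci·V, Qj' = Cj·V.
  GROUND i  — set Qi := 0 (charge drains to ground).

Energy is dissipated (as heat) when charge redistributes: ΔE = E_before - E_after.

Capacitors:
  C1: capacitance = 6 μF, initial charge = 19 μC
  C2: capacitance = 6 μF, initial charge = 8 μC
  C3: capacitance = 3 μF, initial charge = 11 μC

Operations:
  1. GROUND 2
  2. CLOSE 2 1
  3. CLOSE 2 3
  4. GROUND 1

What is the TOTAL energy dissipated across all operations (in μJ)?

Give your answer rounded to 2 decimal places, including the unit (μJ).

Answer: 32.24 μJ

Derivation:
Initial: C1(6μF, Q=19μC, V=3.17V), C2(6μF, Q=8μC, V=1.33V), C3(3μF, Q=11μC, V=3.67V)
Op 1: GROUND 2: Q2=0; energy lost=5.333
Op 2: CLOSE 2-1: Q_total=19.00, C_total=12.00, V=1.58; Q2=9.50, Q1=9.50; dissipated=15.042
Op 3: CLOSE 2-3: Q_total=20.50, C_total=9.00, V=2.28; Q2=13.67, Q3=6.83; dissipated=4.340
Op 4: GROUND 1: Q1=0; energy lost=7.521
Total dissipated: 32.236 μJ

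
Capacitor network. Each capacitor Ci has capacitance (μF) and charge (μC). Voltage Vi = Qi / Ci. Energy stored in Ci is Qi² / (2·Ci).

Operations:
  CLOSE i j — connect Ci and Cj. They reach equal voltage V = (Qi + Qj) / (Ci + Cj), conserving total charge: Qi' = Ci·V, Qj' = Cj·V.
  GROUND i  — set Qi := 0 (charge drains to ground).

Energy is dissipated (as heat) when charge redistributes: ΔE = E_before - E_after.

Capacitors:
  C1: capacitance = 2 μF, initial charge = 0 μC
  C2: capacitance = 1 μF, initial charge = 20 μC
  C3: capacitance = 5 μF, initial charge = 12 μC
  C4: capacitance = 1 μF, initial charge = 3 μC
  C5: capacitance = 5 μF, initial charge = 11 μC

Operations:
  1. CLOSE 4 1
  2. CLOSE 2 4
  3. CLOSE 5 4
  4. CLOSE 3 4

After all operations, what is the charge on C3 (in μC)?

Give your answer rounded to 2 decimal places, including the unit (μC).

Answer: 12.99 μC

Derivation:
Initial: C1(2μF, Q=0μC, V=0.00V), C2(1μF, Q=20μC, V=20.00V), C3(5μF, Q=12μC, V=2.40V), C4(1μF, Q=3μC, V=3.00V), C5(5μF, Q=11μC, V=2.20V)
Op 1: CLOSE 4-1: Q_total=3.00, C_total=3.00, V=1.00; Q4=1.00, Q1=2.00; dissipated=3.000
Op 2: CLOSE 2-4: Q_total=21.00, C_total=2.00, V=10.50; Q2=10.50, Q4=10.50; dissipated=90.250
Op 3: CLOSE 5-4: Q_total=21.50, C_total=6.00, V=3.58; Q5=17.92, Q4=3.58; dissipated=28.704
Op 4: CLOSE 3-4: Q_total=15.58, C_total=6.00, V=2.60; Q3=12.99, Q4=2.60; dissipated=0.583
Final charges: Q1=2.00, Q2=10.50, Q3=12.99, Q4=2.60, Q5=17.92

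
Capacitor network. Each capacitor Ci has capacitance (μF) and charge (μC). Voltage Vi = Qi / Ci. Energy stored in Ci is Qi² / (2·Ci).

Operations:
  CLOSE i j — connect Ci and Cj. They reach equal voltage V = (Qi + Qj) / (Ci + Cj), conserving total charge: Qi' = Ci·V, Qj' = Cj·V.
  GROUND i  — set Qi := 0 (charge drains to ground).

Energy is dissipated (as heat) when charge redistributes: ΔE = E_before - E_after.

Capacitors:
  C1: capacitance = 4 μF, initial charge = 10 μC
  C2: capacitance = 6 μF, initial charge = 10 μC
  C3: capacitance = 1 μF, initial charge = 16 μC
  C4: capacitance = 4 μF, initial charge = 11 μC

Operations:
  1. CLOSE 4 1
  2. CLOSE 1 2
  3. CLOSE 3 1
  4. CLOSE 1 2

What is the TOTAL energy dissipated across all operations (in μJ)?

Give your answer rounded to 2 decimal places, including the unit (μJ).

Initial: C1(4μF, Q=10μC, V=2.50V), C2(6μF, Q=10μC, V=1.67V), C3(1μF, Q=16μC, V=16.00V), C4(4μF, Q=11μC, V=2.75V)
Op 1: CLOSE 4-1: Q_total=21.00, C_total=8.00, V=2.62; Q4=10.50, Q1=10.50; dissipated=0.062
Op 2: CLOSE 1-2: Q_total=20.50, C_total=10.00, V=2.05; Q1=8.20, Q2=12.30; dissipated=1.102
Op 3: CLOSE 3-1: Q_total=24.20, C_total=5.00, V=4.84; Q3=4.84, Q1=19.36; dissipated=77.841
Op 4: CLOSE 1-2: Q_total=31.66, C_total=10.00, V=3.17; Q1=12.66, Q2=19.00; dissipated=9.341
Total dissipated: 88.347 μJ

Answer: 88.35 μJ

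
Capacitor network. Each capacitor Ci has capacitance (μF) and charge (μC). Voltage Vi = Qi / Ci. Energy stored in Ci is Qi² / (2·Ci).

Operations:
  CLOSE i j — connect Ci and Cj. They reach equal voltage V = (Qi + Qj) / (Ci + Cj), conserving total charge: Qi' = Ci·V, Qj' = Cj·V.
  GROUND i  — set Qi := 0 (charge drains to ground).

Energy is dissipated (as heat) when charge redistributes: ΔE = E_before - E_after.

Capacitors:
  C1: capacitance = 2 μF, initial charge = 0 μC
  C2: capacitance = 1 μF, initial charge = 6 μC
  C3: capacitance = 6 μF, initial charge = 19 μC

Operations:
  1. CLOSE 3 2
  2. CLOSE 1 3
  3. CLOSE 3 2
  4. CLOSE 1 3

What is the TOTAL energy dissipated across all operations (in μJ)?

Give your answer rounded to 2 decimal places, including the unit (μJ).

Initial: C1(2μF, Q=0μC, V=0.00V), C2(1μF, Q=6μC, V=6.00V), C3(6μF, Q=19μC, V=3.17V)
Op 1: CLOSE 3-2: Q_total=25.00, C_total=7.00, V=3.57; Q3=21.43, Q2=3.57; dissipated=3.440
Op 2: CLOSE 1-3: Q_total=21.43, C_total=8.00, V=2.68; Q1=5.36, Q3=16.07; dissipated=9.566
Op 3: CLOSE 3-2: Q_total=19.64, C_total=7.00, V=2.81; Q3=16.84, Q2=2.81; dissipated=0.342
Op 4: CLOSE 1-3: Q_total=22.19, C_total=8.00, V=2.77; Q1=5.55, Q3=16.65; dissipated=0.012
Total dissipated: 13.361 μJ

Answer: 13.36 μJ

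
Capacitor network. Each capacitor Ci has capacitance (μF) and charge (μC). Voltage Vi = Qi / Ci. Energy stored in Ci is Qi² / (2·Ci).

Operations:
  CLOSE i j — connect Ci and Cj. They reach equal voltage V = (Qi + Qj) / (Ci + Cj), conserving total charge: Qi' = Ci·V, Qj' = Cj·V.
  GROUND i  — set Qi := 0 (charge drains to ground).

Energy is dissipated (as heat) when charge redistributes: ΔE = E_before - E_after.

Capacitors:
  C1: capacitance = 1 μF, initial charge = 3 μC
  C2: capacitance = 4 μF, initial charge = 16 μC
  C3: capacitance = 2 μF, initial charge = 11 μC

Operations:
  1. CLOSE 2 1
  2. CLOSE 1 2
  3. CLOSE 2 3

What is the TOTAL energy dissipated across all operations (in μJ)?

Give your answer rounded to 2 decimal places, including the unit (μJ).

Answer: 2.33 μJ

Derivation:
Initial: C1(1μF, Q=3μC, V=3.00V), C2(4μF, Q=16μC, V=4.00V), C3(2μF, Q=11μC, V=5.50V)
Op 1: CLOSE 2-1: Q_total=19.00, C_total=5.00, V=3.80; Q2=15.20, Q1=3.80; dissipated=0.400
Op 2: CLOSE 1-2: Q_total=19.00, C_total=5.00, V=3.80; Q1=3.80, Q2=15.20; dissipated=0.000
Op 3: CLOSE 2-3: Q_total=26.20, C_total=6.00, V=4.37; Q2=17.47, Q3=8.73; dissipated=1.927
Total dissipated: 2.327 μJ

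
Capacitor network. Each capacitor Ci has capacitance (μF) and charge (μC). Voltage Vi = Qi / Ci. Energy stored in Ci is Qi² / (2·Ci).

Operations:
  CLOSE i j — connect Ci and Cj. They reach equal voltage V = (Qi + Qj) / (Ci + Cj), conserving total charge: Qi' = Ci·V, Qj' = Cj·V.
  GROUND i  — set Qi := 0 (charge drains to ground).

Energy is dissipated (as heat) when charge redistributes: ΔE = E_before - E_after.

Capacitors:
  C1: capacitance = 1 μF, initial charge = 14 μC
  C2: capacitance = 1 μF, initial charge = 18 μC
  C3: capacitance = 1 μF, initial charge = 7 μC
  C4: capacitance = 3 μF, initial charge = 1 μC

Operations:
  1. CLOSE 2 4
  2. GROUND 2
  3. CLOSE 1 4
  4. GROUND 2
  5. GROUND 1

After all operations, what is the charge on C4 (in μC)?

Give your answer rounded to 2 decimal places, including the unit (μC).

Initial: C1(1μF, Q=14μC, V=14.00V), C2(1μF, Q=18μC, V=18.00V), C3(1μF, Q=7μC, V=7.00V), C4(3μF, Q=1μC, V=0.33V)
Op 1: CLOSE 2-4: Q_total=19.00, C_total=4.00, V=4.75; Q2=4.75, Q4=14.25; dissipated=117.042
Op 2: GROUND 2: Q2=0; energy lost=11.281
Op 3: CLOSE 1-4: Q_total=28.25, C_total=4.00, V=7.06; Q1=7.06, Q4=21.19; dissipated=32.086
Op 4: GROUND 2: Q2=0; energy lost=0.000
Op 5: GROUND 1: Q1=0; energy lost=24.939
Final charges: Q1=0.00, Q2=0.00, Q3=7.00, Q4=21.19

Answer: 21.19 μC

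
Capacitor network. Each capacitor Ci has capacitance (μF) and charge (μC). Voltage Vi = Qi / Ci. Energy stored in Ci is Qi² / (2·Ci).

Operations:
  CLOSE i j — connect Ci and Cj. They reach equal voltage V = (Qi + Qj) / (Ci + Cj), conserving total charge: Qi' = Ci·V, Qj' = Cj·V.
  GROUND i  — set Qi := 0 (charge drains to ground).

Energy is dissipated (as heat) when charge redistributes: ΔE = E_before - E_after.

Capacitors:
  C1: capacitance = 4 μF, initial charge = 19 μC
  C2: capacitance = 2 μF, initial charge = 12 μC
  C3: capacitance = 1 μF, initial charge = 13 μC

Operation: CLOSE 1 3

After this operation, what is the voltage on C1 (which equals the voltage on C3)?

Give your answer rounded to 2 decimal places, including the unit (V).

Answer: 6.40 V

Derivation:
Initial: C1(4μF, Q=19μC, V=4.75V), C2(2μF, Q=12μC, V=6.00V), C3(1μF, Q=13μC, V=13.00V)
Op 1: CLOSE 1-3: Q_total=32.00, C_total=5.00, V=6.40; Q1=25.60, Q3=6.40; dissipated=27.225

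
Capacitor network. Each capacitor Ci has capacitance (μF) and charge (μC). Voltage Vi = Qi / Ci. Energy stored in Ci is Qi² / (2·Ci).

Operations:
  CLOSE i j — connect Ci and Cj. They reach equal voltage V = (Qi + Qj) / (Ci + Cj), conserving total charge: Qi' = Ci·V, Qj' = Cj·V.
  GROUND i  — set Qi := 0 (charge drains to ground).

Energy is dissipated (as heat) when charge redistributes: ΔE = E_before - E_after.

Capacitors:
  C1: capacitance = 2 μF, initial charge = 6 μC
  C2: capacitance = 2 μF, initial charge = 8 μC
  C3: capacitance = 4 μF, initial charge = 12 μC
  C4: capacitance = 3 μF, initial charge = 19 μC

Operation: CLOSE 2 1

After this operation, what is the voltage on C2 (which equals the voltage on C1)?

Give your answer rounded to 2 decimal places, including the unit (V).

Answer: 3.50 V

Derivation:
Initial: C1(2μF, Q=6μC, V=3.00V), C2(2μF, Q=8μC, V=4.00V), C3(4μF, Q=12μC, V=3.00V), C4(3μF, Q=19μC, V=6.33V)
Op 1: CLOSE 2-1: Q_total=14.00, C_total=4.00, V=3.50; Q2=7.00, Q1=7.00; dissipated=0.500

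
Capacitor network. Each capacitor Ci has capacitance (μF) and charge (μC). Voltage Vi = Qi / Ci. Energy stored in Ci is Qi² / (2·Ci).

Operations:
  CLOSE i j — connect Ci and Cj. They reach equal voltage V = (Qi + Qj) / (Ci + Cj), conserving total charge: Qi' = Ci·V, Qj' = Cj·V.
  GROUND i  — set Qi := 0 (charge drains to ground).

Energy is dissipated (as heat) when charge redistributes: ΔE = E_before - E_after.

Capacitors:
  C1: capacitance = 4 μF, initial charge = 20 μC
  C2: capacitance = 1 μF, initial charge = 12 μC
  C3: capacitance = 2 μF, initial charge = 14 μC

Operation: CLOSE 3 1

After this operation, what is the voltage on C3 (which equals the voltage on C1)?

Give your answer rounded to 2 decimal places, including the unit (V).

Answer: 5.67 V

Derivation:
Initial: C1(4μF, Q=20μC, V=5.00V), C2(1μF, Q=12μC, V=12.00V), C3(2μF, Q=14μC, V=7.00V)
Op 1: CLOSE 3-1: Q_total=34.00, C_total=6.00, V=5.67; Q3=11.33, Q1=22.67; dissipated=2.667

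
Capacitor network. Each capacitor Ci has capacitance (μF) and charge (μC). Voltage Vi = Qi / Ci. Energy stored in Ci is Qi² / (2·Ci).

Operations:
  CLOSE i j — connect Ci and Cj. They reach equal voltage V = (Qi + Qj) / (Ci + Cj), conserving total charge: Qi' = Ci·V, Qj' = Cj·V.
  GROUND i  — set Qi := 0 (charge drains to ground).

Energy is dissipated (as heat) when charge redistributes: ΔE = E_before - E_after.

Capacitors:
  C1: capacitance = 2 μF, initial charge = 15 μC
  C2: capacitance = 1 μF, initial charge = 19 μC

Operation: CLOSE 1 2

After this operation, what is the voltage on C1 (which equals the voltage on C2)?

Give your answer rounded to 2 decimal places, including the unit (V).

Initial: C1(2μF, Q=15μC, V=7.50V), C2(1μF, Q=19μC, V=19.00V)
Op 1: CLOSE 1-2: Q_total=34.00, C_total=3.00, V=11.33; Q1=22.67, Q2=11.33; dissipated=44.083

Answer: 11.33 V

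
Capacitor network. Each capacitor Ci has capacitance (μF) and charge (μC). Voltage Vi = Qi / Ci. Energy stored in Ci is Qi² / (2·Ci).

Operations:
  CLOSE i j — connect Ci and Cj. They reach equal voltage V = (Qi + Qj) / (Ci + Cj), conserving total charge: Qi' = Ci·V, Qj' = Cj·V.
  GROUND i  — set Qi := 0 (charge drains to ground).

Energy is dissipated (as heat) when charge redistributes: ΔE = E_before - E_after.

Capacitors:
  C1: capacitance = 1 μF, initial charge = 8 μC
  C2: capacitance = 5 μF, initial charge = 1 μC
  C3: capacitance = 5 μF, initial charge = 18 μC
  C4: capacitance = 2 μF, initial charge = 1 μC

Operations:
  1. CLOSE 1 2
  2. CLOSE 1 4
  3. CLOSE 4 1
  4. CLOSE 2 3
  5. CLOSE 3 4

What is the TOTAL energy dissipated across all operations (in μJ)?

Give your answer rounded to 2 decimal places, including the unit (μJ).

Answer: 33.30 μJ

Derivation:
Initial: C1(1μF, Q=8μC, V=8.00V), C2(5μF, Q=1μC, V=0.20V), C3(5μF, Q=18μC, V=3.60V), C4(2μF, Q=1μC, V=0.50V)
Op 1: CLOSE 1-2: Q_total=9.00, C_total=6.00, V=1.50; Q1=1.50, Q2=7.50; dissipated=25.350
Op 2: CLOSE 1-4: Q_total=2.50, C_total=3.00, V=0.83; Q1=0.83, Q4=1.67; dissipated=0.333
Op 3: CLOSE 4-1: Q_total=2.50, C_total=3.00, V=0.83; Q4=1.67, Q1=0.83; dissipated=0.000
Op 4: CLOSE 2-3: Q_total=25.50, C_total=10.00, V=2.55; Q2=12.75, Q3=12.75; dissipated=5.513
Op 5: CLOSE 3-4: Q_total=14.42, C_total=7.00, V=2.06; Q3=10.30, Q4=4.12; dissipated=2.105
Total dissipated: 33.301 μJ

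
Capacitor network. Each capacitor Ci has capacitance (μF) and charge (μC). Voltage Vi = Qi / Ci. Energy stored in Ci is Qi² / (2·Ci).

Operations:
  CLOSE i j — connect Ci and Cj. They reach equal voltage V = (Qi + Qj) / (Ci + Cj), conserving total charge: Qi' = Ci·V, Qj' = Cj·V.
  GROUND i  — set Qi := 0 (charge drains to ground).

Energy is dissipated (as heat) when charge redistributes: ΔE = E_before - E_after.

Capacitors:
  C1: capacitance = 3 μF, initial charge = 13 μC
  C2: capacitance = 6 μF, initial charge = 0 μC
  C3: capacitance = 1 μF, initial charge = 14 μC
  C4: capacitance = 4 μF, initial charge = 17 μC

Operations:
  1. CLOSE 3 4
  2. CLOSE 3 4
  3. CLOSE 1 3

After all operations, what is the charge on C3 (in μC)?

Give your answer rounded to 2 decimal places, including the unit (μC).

Answer: 4.80 μC

Derivation:
Initial: C1(3μF, Q=13μC, V=4.33V), C2(6μF, Q=0μC, V=0.00V), C3(1μF, Q=14μC, V=14.00V), C4(4μF, Q=17μC, V=4.25V)
Op 1: CLOSE 3-4: Q_total=31.00, C_total=5.00, V=6.20; Q3=6.20, Q4=24.80; dissipated=38.025
Op 2: CLOSE 3-4: Q_total=31.00, C_total=5.00, V=6.20; Q3=6.20, Q4=24.80; dissipated=0.000
Op 3: CLOSE 1-3: Q_total=19.20, C_total=4.00, V=4.80; Q1=14.40, Q3=4.80; dissipated=1.307
Final charges: Q1=14.40, Q2=0.00, Q3=4.80, Q4=24.80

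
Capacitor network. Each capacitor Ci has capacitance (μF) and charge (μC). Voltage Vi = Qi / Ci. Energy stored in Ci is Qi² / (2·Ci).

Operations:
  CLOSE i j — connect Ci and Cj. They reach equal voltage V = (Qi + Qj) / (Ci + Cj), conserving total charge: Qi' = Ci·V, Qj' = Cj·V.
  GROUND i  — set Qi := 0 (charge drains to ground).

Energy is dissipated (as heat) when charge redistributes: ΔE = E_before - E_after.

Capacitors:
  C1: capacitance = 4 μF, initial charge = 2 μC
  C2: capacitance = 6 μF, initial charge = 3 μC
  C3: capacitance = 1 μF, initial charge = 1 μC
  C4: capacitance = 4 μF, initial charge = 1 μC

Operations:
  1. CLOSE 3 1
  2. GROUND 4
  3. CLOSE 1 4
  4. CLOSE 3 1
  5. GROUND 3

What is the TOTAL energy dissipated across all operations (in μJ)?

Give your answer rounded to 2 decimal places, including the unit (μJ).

Initial: C1(4μF, Q=2μC, V=0.50V), C2(6μF, Q=3μC, V=0.50V), C3(1μF, Q=1μC, V=1.00V), C4(4μF, Q=1μC, V=0.25V)
Op 1: CLOSE 3-1: Q_total=3.00, C_total=5.00, V=0.60; Q3=0.60, Q1=2.40; dissipated=0.100
Op 2: GROUND 4: Q4=0; energy lost=0.125
Op 3: CLOSE 1-4: Q_total=2.40, C_total=8.00, V=0.30; Q1=1.20, Q4=1.20; dissipated=0.360
Op 4: CLOSE 3-1: Q_total=1.80, C_total=5.00, V=0.36; Q3=0.36, Q1=1.44; dissipated=0.036
Op 5: GROUND 3: Q3=0; energy lost=0.065
Total dissipated: 0.686 μJ

Answer: 0.69 μJ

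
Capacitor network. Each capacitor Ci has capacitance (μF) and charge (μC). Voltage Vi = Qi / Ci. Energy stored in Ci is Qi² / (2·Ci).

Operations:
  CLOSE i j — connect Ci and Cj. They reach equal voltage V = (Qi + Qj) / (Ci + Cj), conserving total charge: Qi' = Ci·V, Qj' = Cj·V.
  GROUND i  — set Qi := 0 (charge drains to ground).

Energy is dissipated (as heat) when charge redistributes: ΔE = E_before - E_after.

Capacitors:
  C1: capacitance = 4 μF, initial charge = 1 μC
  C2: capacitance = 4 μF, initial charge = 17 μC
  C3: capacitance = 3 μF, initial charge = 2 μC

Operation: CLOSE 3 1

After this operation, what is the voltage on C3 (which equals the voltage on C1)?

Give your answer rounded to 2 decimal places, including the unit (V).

Initial: C1(4μF, Q=1μC, V=0.25V), C2(4μF, Q=17μC, V=4.25V), C3(3μF, Q=2μC, V=0.67V)
Op 1: CLOSE 3-1: Q_total=3.00, C_total=7.00, V=0.43; Q3=1.29, Q1=1.71; dissipated=0.149

Answer: 0.43 V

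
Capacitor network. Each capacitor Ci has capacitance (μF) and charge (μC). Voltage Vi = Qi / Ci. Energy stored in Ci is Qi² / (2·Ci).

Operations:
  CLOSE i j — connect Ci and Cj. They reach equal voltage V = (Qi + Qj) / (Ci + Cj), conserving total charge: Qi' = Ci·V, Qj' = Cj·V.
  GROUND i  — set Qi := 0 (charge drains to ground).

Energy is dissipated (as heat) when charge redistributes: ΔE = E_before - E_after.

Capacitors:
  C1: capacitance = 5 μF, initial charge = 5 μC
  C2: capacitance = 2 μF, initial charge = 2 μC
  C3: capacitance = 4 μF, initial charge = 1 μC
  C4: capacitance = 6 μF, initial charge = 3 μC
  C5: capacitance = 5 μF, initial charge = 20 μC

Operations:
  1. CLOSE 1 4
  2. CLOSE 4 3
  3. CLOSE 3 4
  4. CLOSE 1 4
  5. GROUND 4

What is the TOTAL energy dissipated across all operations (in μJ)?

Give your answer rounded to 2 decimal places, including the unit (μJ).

Answer: 1.83 μJ

Derivation:
Initial: C1(5μF, Q=5μC, V=1.00V), C2(2μF, Q=2μC, V=1.00V), C3(4μF, Q=1μC, V=0.25V), C4(6μF, Q=3μC, V=0.50V), C5(5μF, Q=20μC, V=4.00V)
Op 1: CLOSE 1-4: Q_total=8.00, C_total=11.00, V=0.73; Q1=3.64, Q4=4.36; dissipated=0.341
Op 2: CLOSE 4-3: Q_total=5.36, C_total=10.00, V=0.54; Q4=3.22, Q3=2.15; dissipated=0.273
Op 3: CLOSE 3-4: Q_total=5.36, C_total=10.00, V=0.54; Q3=2.15, Q4=3.22; dissipated=0.000
Op 4: CLOSE 1-4: Q_total=6.85, C_total=11.00, V=0.62; Q1=3.12, Q4=3.74; dissipated=0.050
Op 5: GROUND 4: Q4=0; energy lost=1.165
Total dissipated: 1.829 μJ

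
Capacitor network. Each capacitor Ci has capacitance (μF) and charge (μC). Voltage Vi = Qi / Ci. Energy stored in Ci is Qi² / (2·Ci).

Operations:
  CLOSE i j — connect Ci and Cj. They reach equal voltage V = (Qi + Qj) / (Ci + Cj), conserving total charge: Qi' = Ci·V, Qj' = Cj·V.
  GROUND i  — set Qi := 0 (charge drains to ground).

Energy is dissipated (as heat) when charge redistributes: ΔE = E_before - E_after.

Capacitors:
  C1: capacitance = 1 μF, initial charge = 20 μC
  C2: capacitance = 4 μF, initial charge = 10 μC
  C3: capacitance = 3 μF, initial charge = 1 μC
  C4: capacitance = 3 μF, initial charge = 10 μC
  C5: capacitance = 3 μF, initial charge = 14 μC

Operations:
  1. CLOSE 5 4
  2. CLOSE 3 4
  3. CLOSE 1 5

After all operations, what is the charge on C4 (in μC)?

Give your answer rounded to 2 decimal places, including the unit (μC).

Answer: 6.50 μC

Derivation:
Initial: C1(1μF, Q=20μC, V=20.00V), C2(4μF, Q=10μC, V=2.50V), C3(3μF, Q=1μC, V=0.33V), C4(3μF, Q=10μC, V=3.33V), C5(3μF, Q=14μC, V=4.67V)
Op 1: CLOSE 5-4: Q_total=24.00, C_total=6.00, V=4.00; Q5=12.00, Q4=12.00; dissipated=1.333
Op 2: CLOSE 3-4: Q_total=13.00, C_total=6.00, V=2.17; Q3=6.50, Q4=6.50; dissipated=10.083
Op 3: CLOSE 1-5: Q_total=32.00, C_total=4.00, V=8.00; Q1=8.00, Q5=24.00; dissipated=96.000
Final charges: Q1=8.00, Q2=10.00, Q3=6.50, Q4=6.50, Q5=24.00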